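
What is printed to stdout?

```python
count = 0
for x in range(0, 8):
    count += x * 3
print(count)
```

84

x=0: count = 0+0*3 = 0
x=1: count = 0+1*3 = 3
x=2: count = 3+2*3 = 9
x=3: count = 9+3*3 = 18
x=4: count = 18+4*3 = 30
x=5: count = 30+5*3 = 45
x=6: count = 45+6*3 = 63
x=7: count = 63+7*3 = 84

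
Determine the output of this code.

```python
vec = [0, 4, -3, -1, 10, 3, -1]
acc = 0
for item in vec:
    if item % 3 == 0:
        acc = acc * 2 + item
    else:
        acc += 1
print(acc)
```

item=0: %3==0, acc = 0*2+0 = 0
item=4: not %3==0, acc = 0+1 = 1
item=-3: %3==0, acc = 1*2+(-3) = -1
item=-1: not %3==0, acc = (-1)+1 = 0
item=10: not %3==0, acc = 0+1 = 1
item=3: %3==0, acc = 1*2+3 = 5
item=-1: not %3==0, acc = 5+1 = 6

6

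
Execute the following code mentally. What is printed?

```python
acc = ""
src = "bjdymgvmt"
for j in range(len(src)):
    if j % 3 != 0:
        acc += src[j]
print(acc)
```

j=0: skip
j=1: add 'j' → 'j'
j=2: add 'd' → 'jd'
j=3: skip
j=4: add 'm' → 'jdm'
j=5: add 'g' → 'jdmg'
j=6: skip
j=7: add 'm' → 'jdmgm'
j=8: add 't' → 'jdmgmt'

jdmgmt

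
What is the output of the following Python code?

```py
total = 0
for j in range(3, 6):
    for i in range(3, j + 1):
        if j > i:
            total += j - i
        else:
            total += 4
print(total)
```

j=3,i=3: not 3>3, total = 0+4 = 4
j=4,i=3: 4>3, total = 4+1 = 5
j=4,i=4: not 4>4, total = 5+4 = 9
j=5,i=3: 5>3, total = 9+2 = 11
j=5,i=4: 5>4, total = 11+1 = 12
j=5,i=5: not 5>5, total = 12+4 = 16

16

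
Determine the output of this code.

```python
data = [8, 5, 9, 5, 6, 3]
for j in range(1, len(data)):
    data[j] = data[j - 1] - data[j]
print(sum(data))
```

j=1: data[1] = 8-5 = 3 → [8, 3, 9, 5, 6, 3]
j=2: data[2] = 3-9 = -6 → [8, 3, -6, 5, 6, 3]
j=3: data[3] = (-6)-5 = -11 → [8, 3, -6, -11, 6, 3]
j=4: data[4] = (-11)-6 = -17 → [8, 3, -6, -11, -17, 3]
j=5: data[5] = (-17)-3 = -20 → [8, 3, -6, -11, -17, -20]
sum = -43

-43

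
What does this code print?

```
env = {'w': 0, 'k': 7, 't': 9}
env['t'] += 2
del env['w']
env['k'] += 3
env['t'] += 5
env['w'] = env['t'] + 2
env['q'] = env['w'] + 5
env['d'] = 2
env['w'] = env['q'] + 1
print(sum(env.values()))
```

75

env['t'] = 9+2 = 11 → {'w': 0, 'k': 7, 't': 11}
del 'w' → {'k': 7, 't': 11}
env['k'] = 7+3 = 10 → {'k': 10, 't': 11}
env['t'] = 11+5 = 16 → {'k': 10, 't': 16}
env['w'] = env['t']+2 = 18 → {'k': 10, 't': 16, 'w': 18}
env['q'] = env['w']+5 = 23 → {'k': 10, 't': 16, 'w': 18, 'q': 23}
env['d'] = 2 → {'k': 10, 't': 16, 'w': 18, 'q': 23, 'd': 2}
env['w'] = env['q']+1 = 24 → {'k': 10, 't': 16, 'w': 24, 'q': 23, 'd': 2}
sum of values = 75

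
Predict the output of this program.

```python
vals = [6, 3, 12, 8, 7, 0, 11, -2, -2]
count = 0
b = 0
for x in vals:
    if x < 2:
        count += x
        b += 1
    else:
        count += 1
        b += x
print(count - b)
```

x=6: not <2, count = 0+1 = 1; b=6
x=3: not <2, count = 1+1 = 2; b=9
x=12: not <2, count = 2+1 = 3; b=21
x=8: not <2, count = 3+1 = 4; b=29
x=7: not <2, count = 4+1 = 5; b=36
x=0: <2, count = 5+0 = 5; b=37
x=11: not <2, count = 5+1 = 6; b=48
x=-2: <2, count = 6+(-2) = 4; b=49
x=-2: <2, count = 4+(-2) = 2; b=50
count-b = 2-50 = -48

-48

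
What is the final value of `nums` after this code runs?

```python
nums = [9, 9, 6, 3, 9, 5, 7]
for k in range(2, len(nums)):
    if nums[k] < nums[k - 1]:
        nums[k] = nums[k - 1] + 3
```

[9, 9, 12, 15, 18, 21, 24]

k=2: 6<9, nums[2] = 9+3 = 12 → [9, 9, 12, 3, 9, 5, 7]
k=3: 3<12, nums[3] = 12+3 = 15 → [9, 9, 12, 15, 9, 5, 7]
k=4: 9<15, nums[4] = 15+3 = 18 → [9, 9, 12, 15, 18, 5, 7]
k=5: 5<18, nums[5] = 18+3 = 21 → [9, 9, 12, 15, 18, 21, 7]
k=6: 7<21, nums[6] = 21+3 = 24 → [9, 9, 12, 15, 18, 21, 24]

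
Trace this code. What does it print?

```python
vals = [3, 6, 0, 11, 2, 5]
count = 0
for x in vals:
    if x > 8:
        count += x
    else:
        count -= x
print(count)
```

x=3: not >8, count = 0-3 = -3
x=6: not >8, count = (-3)-6 = -9
x=0: not >8, count = (-9)-0 = -9
x=11: >8, count = (-9)+11 = 2
x=2: not >8, count = 2-2 = 0
x=5: not >8, count = 0-5 = -5

-5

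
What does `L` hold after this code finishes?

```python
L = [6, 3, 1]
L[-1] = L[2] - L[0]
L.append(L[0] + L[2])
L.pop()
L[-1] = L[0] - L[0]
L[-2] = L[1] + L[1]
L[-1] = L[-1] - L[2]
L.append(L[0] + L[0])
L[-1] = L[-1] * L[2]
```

L[-1] = L[2]-L[0] = 1-6 = -5 → [6, 3, -5]
append L[0]+L[2] = 6+(-5) = 1 → [6, 3, -5, 1]
pop() removes 1 → [6, 3, -5]
L[-1] = L[0]-L[0] = 6-6 = 0 → [6, 3, 0]
L[-2] = L[1]+L[1] = 3+3 = 6 → [6, 6, 0]
L[-1] = L[-1]-L[2] = 0-0 = 0 → [6, 6, 0]
append L[0]+L[0] = 6+6 = 12 → [6, 6, 0, 12]
L[-1] = L[-1]*L[2] = 12*0 = 0 → [6, 6, 0, 0]

[6, 6, 0, 0]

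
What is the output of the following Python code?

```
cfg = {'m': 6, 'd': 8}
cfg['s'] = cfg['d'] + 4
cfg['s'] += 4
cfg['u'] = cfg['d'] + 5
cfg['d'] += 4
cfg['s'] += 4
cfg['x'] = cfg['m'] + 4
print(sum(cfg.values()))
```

cfg['s'] = cfg['d']+4 = 12 → {'m': 6, 'd': 8, 's': 12}
cfg['s'] = 12+4 = 16 → {'m': 6, 'd': 8, 's': 16}
cfg['u'] = cfg['d']+5 = 13 → {'m': 6, 'd': 8, 's': 16, 'u': 13}
cfg['d'] = 8+4 = 12 → {'m': 6, 'd': 12, 's': 16, 'u': 13}
cfg['s'] = 16+4 = 20 → {'m': 6, 'd': 12, 's': 20, 'u': 13}
cfg['x'] = cfg['m']+4 = 10 → {'m': 6, 'd': 12, 's': 20, 'u': 13, 'x': 10}
sum of values = 61

61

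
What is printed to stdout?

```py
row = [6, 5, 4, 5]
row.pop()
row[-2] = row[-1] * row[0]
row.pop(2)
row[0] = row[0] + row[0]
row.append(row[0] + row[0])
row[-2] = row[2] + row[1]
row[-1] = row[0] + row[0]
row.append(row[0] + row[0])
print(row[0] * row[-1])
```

pop() removes 5 → [6, 5, 4]
row[-2] = row[-1]*row[0] = 4*6 = 24 → [6, 24, 4]
pop(2) removes 4 → [6, 24]
row[0] = row[0]+row[0] = 6+6 = 12 → [12, 24]
append row[0]+row[0] = 12+12 = 24 → [12, 24, 24]
row[-2] = row[2]+row[1] = 24+24 = 48 → [12, 48, 24]
row[-1] = row[0]+row[0] = 12+12 = 24 → [12, 48, 24]
append row[0]+row[0] = 12+12 = 24 → [12, 48, 24, 24]
row[0]*row[-1] = 12*24 = 288

288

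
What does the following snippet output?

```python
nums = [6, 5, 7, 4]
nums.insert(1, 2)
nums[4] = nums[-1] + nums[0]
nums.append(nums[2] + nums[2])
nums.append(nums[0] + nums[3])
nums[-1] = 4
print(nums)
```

insert 2 at 1 → [6, 2, 5, 7, 4]
nums[4] = nums[-1]+nums[0] = 4+6 = 10 → [6, 2, 5, 7, 10]
append nums[2]+nums[2] = 5+5 = 10 → [6, 2, 5, 7, 10, 10]
append nums[0]+nums[3] = 6+7 = 13 → [6, 2, 5, 7, 10, 10, 13]
nums[-1] = 4 → [6, 2, 5, 7, 10, 10, 4]

[6, 2, 5, 7, 10, 10, 4]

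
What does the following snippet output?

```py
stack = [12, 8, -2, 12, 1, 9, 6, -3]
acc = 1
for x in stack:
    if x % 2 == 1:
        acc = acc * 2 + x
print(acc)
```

27

x=12: not odd
x=8: not odd
x=-2: not odd
x=12: not odd
x=1: odd, acc = 1*2+1 = 3
x=9: odd, acc = 3*2+9 = 15
x=6: not odd
x=-3: odd, acc = 15*2+(-3) = 27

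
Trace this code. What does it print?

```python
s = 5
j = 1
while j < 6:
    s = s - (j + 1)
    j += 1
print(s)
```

-15

j=1: s = 5-2 = 3
j=2: s = 3-3 = 0
j=3: s = 0-4 = -4
j=4: s = (-4)-5 = -9
j=5: s = (-9)-6 = -15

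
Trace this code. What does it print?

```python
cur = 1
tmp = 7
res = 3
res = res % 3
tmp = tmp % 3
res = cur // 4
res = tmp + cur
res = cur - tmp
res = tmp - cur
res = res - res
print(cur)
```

res = 3%3 = 0
tmp = 7%3 = 1
res = 1//4 = 0
res = 1+1 = 2
res = 1-1 = 0
res = 1-1 = 0
res = 0-0 = 0

1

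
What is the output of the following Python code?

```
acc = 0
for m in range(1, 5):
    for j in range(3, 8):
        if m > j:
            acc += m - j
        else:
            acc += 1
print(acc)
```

20

m=1,j=3: not 1>3, acc = 0+1 = 1
m=1,j=4: not 1>4, acc = 1+1 = 2
m=1,j=5: not 1>5, acc = 2+1 = 3
m=1,j=6: not 1>6, acc = 3+1 = 4
m=1,j=7: not 1>7, acc = 4+1 = 5
m=2,j=3: not 2>3, acc = 5+1 = 6
m=2,j=4: not 2>4, acc = 6+1 = 7
m=2,j=5: not 2>5, acc = 7+1 = 8
m=2,j=6: not 2>6, acc = 8+1 = 9
m=2,j=7: not 2>7, acc = 9+1 = 10
m=3,j=3: not 3>3, acc = 10+1 = 11
m=3,j=4: not 3>4, acc = 11+1 = 12
m=3,j=5: not 3>5, acc = 12+1 = 13
m=3,j=6: not 3>6, acc = 13+1 = 14
m=3,j=7: not 3>7, acc = 14+1 = 15
m=4,j=3: 4>3, acc = 15+1 = 16
m=4,j=4: not 4>4, acc = 16+1 = 17
m=4,j=5: not 4>5, acc = 17+1 = 18
m=4,j=6: not 4>6, acc = 18+1 = 19
m=4,j=7: not 4>7, acc = 19+1 = 20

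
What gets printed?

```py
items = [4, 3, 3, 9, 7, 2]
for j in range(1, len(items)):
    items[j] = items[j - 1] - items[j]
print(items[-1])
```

-20

j=1: items[1] = 4-3 = 1 → [4, 1, 3, 9, 7, 2]
j=2: items[2] = 1-3 = -2 → [4, 1, -2, 9, 7, 2]
j=3: items[3] = (-2)-9 = -11 → [4, 1, -2, -11, 7, 2]
j=4: items[4] = (-11)-7 = -18 → [4, 1, -2, -11, -18, 2]
j=5: items[5] = (-18)-2 = -20 → [4, 1, -2, -11, -18, -20]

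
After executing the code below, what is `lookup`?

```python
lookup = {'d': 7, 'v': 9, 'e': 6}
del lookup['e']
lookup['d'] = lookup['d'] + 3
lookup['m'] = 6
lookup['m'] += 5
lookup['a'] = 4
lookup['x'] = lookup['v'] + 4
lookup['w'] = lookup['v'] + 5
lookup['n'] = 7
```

{'d': 10, 'v': 9, 'm': 11, 'a': 4, 'x': 13, 'w': 14, 'n': 7}

del 'e' → {'d': 7, 'v': 9}
lookup['d'] = lookup['d']+3 = 10 → {'d': 10, 'v': 9}
lookup['m'] = 6 → {'d': 10, 'v': 9, 'm': 6}
lookup['m'] = 6+5 = 11 → {'d': 10, 'v': 9, 'm': 11}
lookup['a'] = 4 → {'d': 10, 'v': 9, 'm': 11, 'a': 4}
lookup['x'] = lookup['v']+4 = 13 → {'d': 10, 'v': 9, 'm': 11, 'a': 4, 'x': 13}
lookup['w'] = lookup['v']+5 = 14 → {'d': 10, 'v': 9, 'm': 11, 'a': 4, 'x': 13, 'w': 14}
lookup['n'] = 7 → {'d': 10, 'v': 9, 'm': 11, 'a': 4, 'x': 13, 'w': 14, 'n': 7}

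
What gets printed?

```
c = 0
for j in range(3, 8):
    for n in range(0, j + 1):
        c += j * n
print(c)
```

455

j=3,n=0: c = 0+0 = 0
j=3,n=1: c = 0+3 = 3
j=3,n=2: c = 3+6 = 9
j=3,n=3: c = 9+9 = 18
j=4,n=0: c = 18+0 = 18
j=4,n=1: c = 18+4 = 22
j=4,n=2: c = 22+8 = 30
j=4,n=3: c = 30+12 = 42
j=4,n=4: c = 42+16 = 58
j=5,n=0: c = 58+0 = 58
j=5,n=1: c = 58+5 = 63
j=5,n=2: c = 63+10 = 73
j=5,n=3: c = 73+15 = 88
j=5,n=4: c = 88+20 = 108
j=5,n=5: c = 108+25 = 133
j=6,n=0: c = 133+0 = 133
j=6,n=1: c = 133+6 = 139
j=6,n=2: c = 139+12 = 151
j=6,n=3: c = 151+18 = 169
j=6,n=4: c = 169+24 = 193
j=6,n=5: c = 193+30 = 223
j=6,n=6: c = 223+36 = 259
j=7,n=0: c = 259+0 = 259
j=7,n=1: c = 259+7 = 266
j=7,n=2: c = 266+14 = 280
j=7,n=3: c = 280+21 = 301
j=7,n=4: c = 301+28 = 329
j=7,n=5: c = 329+35 = 364
j=7,n=6: c = 364+42 = 406
j=7,n=7: c = 406+49 = 455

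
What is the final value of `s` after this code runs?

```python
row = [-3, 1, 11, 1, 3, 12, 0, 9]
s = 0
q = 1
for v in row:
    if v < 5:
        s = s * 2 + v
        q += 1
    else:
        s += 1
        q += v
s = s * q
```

v=-3: <5, s = 0*2+(-3) = -3; q=2
v=1: <5, s = (-3)*2+1 = -5; q=3
v=11: not <5, s = (-5)+1 = -4; q=14
v=1: <5, s = (-4)*2+1 = -7; q=15
v=3: <5, s = (-7)*2+3 = -11; q=16
v=12: not <5, s = (-11)+1 = -10; q=28
v=0: <5, s = (-10)*2+0 = -20; q=29
v=9: not <5, s = (-20)+1 = -19; q=38
s*q = (-19)*38 = -722

-722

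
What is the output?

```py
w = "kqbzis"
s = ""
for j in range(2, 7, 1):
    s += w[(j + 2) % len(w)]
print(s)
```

iskqb

j=2: add w[4]='i' → 'i'
j=3: add w[5]='s' → 'is'
j=4: add w[0]='k' → 'isk'
j=5: add w[1]='q' → 'iskq'
j=6: add w[2]='b' → 'iskqb'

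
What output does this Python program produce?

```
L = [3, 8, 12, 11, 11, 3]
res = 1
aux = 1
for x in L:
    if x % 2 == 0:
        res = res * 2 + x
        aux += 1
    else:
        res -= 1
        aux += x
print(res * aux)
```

x=3: not even, res = 1-1 = 0; aux=4
x=8: even, res = 0*2+8 = 8; aux=5
x=12: even, res = 8*2+12 = 28; aux=6
x=11: not even, res = 28-1 = 27; aux=17
x=11: not even, res = 27-1 = 26; aux=28
x=3: not even, res = 26-1 = 25; aux=31
res*aux = 25*31 = 775

775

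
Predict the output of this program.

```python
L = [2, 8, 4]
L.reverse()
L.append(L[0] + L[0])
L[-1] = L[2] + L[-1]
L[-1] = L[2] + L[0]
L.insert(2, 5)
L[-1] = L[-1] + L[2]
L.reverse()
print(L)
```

reverse → [4, 8, 2]
append L[0]+L[0] = 4+4 = 8 → [4, 8, 2, 8]
L[-1] = L[2]+L[-1] = 2+8 = 10 → [4, 8, 2, 10]
L[-1] = L[2]+L[0] = 2+4 = 6 → [4, 8, 2, 6]
insert 5 at 2 → [4, 8, 5, 2, 6]
L[-1] = L[-1]+L[2] = 6+5 = 11 → [4, 8, 5, 2, 11]
reverse → [11, 2, 5, 8, 4]

[11, 2, 5, 8, 4]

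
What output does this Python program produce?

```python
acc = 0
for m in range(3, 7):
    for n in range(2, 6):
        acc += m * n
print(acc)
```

m=3,n=2: acc = 0+6 = 6
m=3,n=3: acc = 6+9 = 15
m=3,n=4: acc = 15+12 = 27
m=3,n=5: acc = 27+15 = 42
m=4,n=2: acc = 42+8 = 50
m=4,n=3: acc = 50+12 = 62
m=4,n=4: acc = 62+16 = 78
m=4,n=5: acc = 78+20 = 98
m=5,n=2: acc = 98+10 = 108
m=5,n=3: acc = 108+15 = 123
m=5,n=4: acc = 123+20 = 143
m=5,n=5: acc = 143+25 = 168
m=6,n=2: acc = 168+12 = 180
m=6,n=3: acc = 180+18 = 198
m=6,n=4: acc = 198+24 = 222
m=6,n=5: acc = 222+30 = 252

252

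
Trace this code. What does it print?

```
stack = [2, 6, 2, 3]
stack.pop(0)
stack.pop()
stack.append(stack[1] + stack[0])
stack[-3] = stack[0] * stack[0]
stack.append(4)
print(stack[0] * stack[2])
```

pop(0) removes 2 → [6, 2, 3]
pop() removes 3 → [6, 2]
append stack[1]+stack[0] = 2+6 = 8 → [6, 2, 8]
stack[-3] = stack[0]*stack[0] = 6*6 = 36 → [36, 2, 8]
append 4 → [36, 2, 8, 4]
stack[0]*stack[2] = 36*8 = 288

288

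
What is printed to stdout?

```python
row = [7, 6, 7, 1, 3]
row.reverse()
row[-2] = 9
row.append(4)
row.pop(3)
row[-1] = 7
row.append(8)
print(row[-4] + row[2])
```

14

reverse → [3, 1, 7, 6, 7]
row[-2] = 9 → [3, 1, 7, 9, 7]
append 4 → [3, 1, 7, 9, 7, 4]
pop(3) removes 9 → [3, 1, 7, 7, 4]
row[-1] = 7 → [3, 1, 7, 7, 7]
append 8 → [3, 1, 7, 7, 7, 8]
row[-4]+row[2] = 7+7 = 14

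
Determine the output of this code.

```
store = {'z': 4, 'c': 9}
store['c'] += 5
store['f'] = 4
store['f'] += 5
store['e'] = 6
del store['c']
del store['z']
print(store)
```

{'f': 9, 'e': 6}

store['c'] = 9+5 = 14 → {'z': 4, 'c': 14}
store['f'] = 4 → {'z': 4, 'c': 14, 'f': 4}
store['f'] = 4+5 = 9 → {'z': 4, 'c': 14, 'f': 9}
store['e'] = 6 → {'z': 4, 'c': 14, 'f': 9, 'e': 6}
del 'c' → {'z': 4, 'f': 9, 'e': 6}
del 'z' → {'f': 9, 'e': 6}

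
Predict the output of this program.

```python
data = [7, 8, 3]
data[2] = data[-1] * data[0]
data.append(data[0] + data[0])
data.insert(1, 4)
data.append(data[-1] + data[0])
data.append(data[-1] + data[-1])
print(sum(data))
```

data[2] = data[-1]*data[0] = 3*7 = 21 → [7, 8, 21]
append data[0]+data[0] = 7+7 = 14 → [7, 8, 21, 14]
insert 4 at 1 → [7, 4, 8, 21, 14]
append data[-1]+data[0] = 14+7 = 21 → [7, 4, 8, 21, 14, 21]
append data[-1]+data[-1] = 21+21 = 42 → [7, 4, 8, 21, 14, 21, 42]
sum = 117

117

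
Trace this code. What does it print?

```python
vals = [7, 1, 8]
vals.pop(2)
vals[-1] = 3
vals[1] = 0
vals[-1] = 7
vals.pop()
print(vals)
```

pop(2) removes 8 → [7, 1]
vals[-1] = 3 → [7, 3]
vals[1] = 0 → [7, 0]
vals[-1] = 7 → [7, 7]
pop() removes 7 → [7]

[7]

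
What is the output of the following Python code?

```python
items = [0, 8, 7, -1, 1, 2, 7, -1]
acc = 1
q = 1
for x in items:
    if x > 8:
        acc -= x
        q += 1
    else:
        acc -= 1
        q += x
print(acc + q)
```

17

x=0: not >8, acc = 1-1 = 0; q=1
x=8: not >8, acc = 0-1 = -1; q=9
x=7: not >8, acc = (-1)-1 = -2; q=16
x=-1: not >8, acc = (-2)-1 = -3; q=15
x=1: not >8, acc = (-3)-1 = -4; q=16
x=2: not >8, acc = (-4)-1 = -5; q=18
x=7: not >8, acc = (-5)-1 = -6; q=25
x=-1: not >8, acc = (-6)-1 = -7; q=24
acc+q = (-7)+24 = 17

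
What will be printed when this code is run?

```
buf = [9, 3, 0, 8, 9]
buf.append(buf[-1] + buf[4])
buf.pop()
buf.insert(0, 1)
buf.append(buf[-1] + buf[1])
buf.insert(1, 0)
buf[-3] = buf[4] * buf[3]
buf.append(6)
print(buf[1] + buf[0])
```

append buf[-1]+buf[4] = 9+9 = 18 → [9, 3, 0, 8, 9, 18]
pop() removes 18 → [9, 3, 0, 8, 9]
insert 1 at 0 → [1, 9, 3, 0, 8, 9]
append buf[-1]+buf[1] = 9+9 = 18 → [1, 9, 3, 0, 8, 9, 18]
insert 0 at 1 → [1, 0, 9, 3, 0, 8, 9, 18]
buf[-3] = buf[4]*buf[3] = 0*3 = 0 → [1, 0, 9, 3, 0, 0, 9, 18]
append 6 → [1, 0, 9, 3, 0, 0, 9, 18, 6]
buf[1]+buf[0] = 0+1 = 1

1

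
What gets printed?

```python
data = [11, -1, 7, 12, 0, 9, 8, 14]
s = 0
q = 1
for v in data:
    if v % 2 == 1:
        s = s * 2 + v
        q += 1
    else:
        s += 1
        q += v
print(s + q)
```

v=11: odd, s = 0*2+11 = 11; q=2
v=-1: odd, s = 11*2+(-1) = 21; q=3
v=7: odd, s = 21*2+7 = 49; q=4
v=12: not odd, s = 49+1 = 50; q=16
v=0: not odd, s = 50+1 = 51; q=16
v=9: odd, s = 51*2+9 = 111; q=17
v=8: not odd, s = 111+1 = 112; q=25
v=14: not odd, s = 112+1 = 113; q=39
s+q = 113+39 = 152

152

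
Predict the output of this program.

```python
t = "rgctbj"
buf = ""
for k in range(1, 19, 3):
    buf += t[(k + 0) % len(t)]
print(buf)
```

gbgbgb

k=1: add t[1]='g' → 'g'
k=4: add t[4]='b' → 'gb'
k=7: add t[1]='g' → 'gbg'
k=10: add t[4]='b' → 'gbgb'
k=13: add t[1]='g' → 'gbgbg'
k=16: add t[4]='b' → 'gbgbgb'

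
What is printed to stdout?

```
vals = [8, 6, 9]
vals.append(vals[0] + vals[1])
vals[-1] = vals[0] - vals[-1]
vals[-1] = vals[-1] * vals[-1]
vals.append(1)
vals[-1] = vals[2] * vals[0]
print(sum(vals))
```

append vals[0]+vals[1] = 8+6 = 14 → [8, 6, 9, 14]
vals[-1] = vals[0]-vals[-1] = 8-14 = -6 → [8, 6, 9, -6]
vals[-1] = vals[-1]*vals[-1] = (-6)*(-6) = 36 → [8, 6, 9, 36]
append 1 → [8, 6, 9, 36, 1]
vals[-1] = vals[2]*vals[0] = 9*8 = 72 → [8, 6, 9, 36, 72]
sum = 131

131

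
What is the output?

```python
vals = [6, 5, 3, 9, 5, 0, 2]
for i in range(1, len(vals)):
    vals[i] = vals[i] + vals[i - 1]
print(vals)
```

i=1: vals[1] = 5+6 = 11 → [6, 11, 3, 9, 5, 0, 2]
i=2: vals[2] = 3+11 = 14 → [6, 11, 14, 9, 5, 0, 2]
i=3: vals[3] = 9+14 = 23 → [6, 11, 14, 23, 5, 0, 2]
i=4: vals[4] = 5+23 = 28 → [6, 11, 14, 23, 28, 0, 2]
i=5: vals[5] = 0+28 = 28 → [6, 11, 14, 23, 28, 28, 2]
i=6: vals[6] = 2+28 = 30 → [6, 11, 14, 23, 28, 28, 30]

[6, 11, 14, 23, 28, 28, 30]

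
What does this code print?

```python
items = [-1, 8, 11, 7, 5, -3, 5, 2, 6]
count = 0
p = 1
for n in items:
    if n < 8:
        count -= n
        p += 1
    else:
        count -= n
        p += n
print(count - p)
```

-67

n=-1: <8, count = 0-(-1) = 1; p=2
n=8: not <8, count = 1-8 = -7; p=10
n=11: not <8, count = (-7)-11 = -18; p=21
n=7: <8, count = (-18)-7 = -25; p=22
n=5: <8, count = (-25)-5 = -30; p=23
n=-3: <8, count = (-30)-(-3) = -27; p=24
n=5: <8, count = (-27)-5 = -32; p=25
n=2: <8, count = (-32)-2 = -34; p=26
n=6: <8, count = (-34)-6 = -40; p=27
count-p = (-40)-27 = -67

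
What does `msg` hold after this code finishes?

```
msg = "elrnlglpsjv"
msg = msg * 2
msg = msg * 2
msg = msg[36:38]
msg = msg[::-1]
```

'ln'

repeat ×2 → 'elrnlglpsjvelrnlglpsjv'
repeat ×2 → 'elrnlglpsjvelrnlglpsjvelrnlglpsjvelrnlglpsjv'
slice [36:38] → 'nl'
reverse → 'ln'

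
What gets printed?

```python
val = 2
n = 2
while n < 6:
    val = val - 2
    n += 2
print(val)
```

n=2: val = 2-2 = 0
n=4: val = 0-2 = -2

-2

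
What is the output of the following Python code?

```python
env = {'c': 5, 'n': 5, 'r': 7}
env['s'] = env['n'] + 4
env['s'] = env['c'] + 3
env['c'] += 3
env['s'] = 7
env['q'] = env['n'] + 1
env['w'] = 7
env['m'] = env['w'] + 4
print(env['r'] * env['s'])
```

49

env['s'] = env['n']+4 = 9 → {'c': 5, 'n': 5, 'r': 7, 's': 9}
env['s'] = env['c']+3 = 8 → {'c': 5, 'n': 5, 'r': 7, 's': 8}
env['c'] = 5+3 = 8 → {'c': 8, 'n': 5, 'r': 7, 's': 8}
env['s'] = 7 → {'c': 8, 'n': 5, 'r': 7, 's': 7}
env['q'] = env['n']+1 = 6 → {'c': 8, 'n': 5, 'r': 7, 's': 7, 'q': 6}
env['w'] = 7 → {'c': 8, 'n': 5, 'r': 7, 's': 7, 'q': 6, 'w': 7}
env['m'] = env['w']+4 = 11 → {'c': 8, 'n': 5, 'r': 7, 's': 7, 'q': 6, 'w': 7, 'm': 11}
env['r']*env['s'] = 7*7 = 49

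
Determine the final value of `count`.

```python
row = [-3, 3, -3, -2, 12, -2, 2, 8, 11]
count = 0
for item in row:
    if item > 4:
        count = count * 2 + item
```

75

item=-3: not >4
item=3: not >4
item=-3: not >4
item=-2: not >4
item=12: >4, count = 0*2+12 = 12
item=-2: not >4
item=2: not >4
item=8: >4, count = 12*2+8 = 32
item=11: >4, count = 32*2+11 = 75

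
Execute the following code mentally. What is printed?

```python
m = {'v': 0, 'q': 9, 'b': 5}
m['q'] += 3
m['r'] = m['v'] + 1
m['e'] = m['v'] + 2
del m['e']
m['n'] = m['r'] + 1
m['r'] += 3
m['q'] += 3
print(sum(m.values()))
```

m['q'] = 9+3 = 12 → {'v': 0, 'q': 12, 'b': 5}
m['r'] = m['v']+1 = 1 → {'v': 0, 'q': 12, 'b': 5, 'r': 1}
m['e'] = m['v']+2 = 2 → {'v': 0, 'q': 12, 'b': 5, 'r': 1, 'e': 2}
del 'e' → {'v': 0, 'q': 12, 'b': 5, 'r': 1}
m['n'] = m['r']+1 = 2 → {'v': 0, 'q': 12, 'b': 5, 'r': 1, 'n': 2}
m['r'] = 1+3 = 4 → {'v': 0, 'q': 12, 'b': 5, 'r': 4, 'n': 2}
m['q'] = 12+3 = 15 → {'v': 0, 'q': 15, 'b': 5, 'r': 4, 'n': 2}
sum of values = 26

26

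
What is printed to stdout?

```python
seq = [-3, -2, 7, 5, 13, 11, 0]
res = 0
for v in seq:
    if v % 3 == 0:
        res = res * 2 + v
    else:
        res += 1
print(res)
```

4

v=-3: %3==0, res = 0*2+(-3) = -3
v=-2: not %3==0, res = (-3)+1 = -2
v=7: not %3==0, res = (-2)+1 = -1
v=5: not %3==0, res = (-1)+1 = 0
v=13: not %3==0, res = 0+1 = 1
v=11: not %3==0, res = 1+1 = 2
v=0: %3==0, res = 2*2+0 = 4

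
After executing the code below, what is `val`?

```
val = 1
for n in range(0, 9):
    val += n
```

37

n=0: val = 1+0 = 1
n=1: val = 1+1 = 2
n=2: val = 2+2 = 4
n=3: val = 4+3 = 7
n=4: val = 7+4 = 11
n=5: val = 11+5 = 16
n=6: val = 16+6 = 22
n=7: val = 22+7 = 29
n=8: val = 29+8 = 37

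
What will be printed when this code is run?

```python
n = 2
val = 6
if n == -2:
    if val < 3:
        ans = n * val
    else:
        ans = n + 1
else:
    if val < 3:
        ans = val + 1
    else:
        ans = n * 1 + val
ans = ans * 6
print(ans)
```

48

n=2, val=6
n == -2 is False; val < 3 is False
→ ans = n * 1 + val = 8
ans = 8*6 = 48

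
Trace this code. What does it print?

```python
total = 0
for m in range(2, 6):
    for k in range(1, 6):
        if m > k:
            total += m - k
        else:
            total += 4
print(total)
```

60

m=2,k=1: 2>1, total = 0+1 = 1
m=2,k=2: not 2>2, total = 1+4 = 5
m=2,k=3: not 2>3, total = 5+4 = 9
m=2,k=4: not 2>4, total = 9+4 = 13
m=2,k=5: not 2>5, total = 13+4 = 17
m=3,k=1: 3>1, total = 17+2 = 19
m=3,k=2: 3>2, total = 19+1 = 20
m=3,k=3: not 3>3, total = 20+4 = 24
m=3,k=4: not 3>4, total = 24+4 = 28
m=3,k=5: not 3>5, total = 28+4 = 32
m=4,k=1: 4>1, total = 32+3 = 35
m=4,k=2: 4>2, total = 35+2 = 37
m=4,k=3: 4>3, total = 37+1 = 38
m=4,k=4: not 4>4, total = 38+4 = 42
m=4,k=5: not 4>5, total = 42+4 = 46
m=5,k=1: 5>1, total = 46+4 = 50
m=5,k=2: 5>2, total = 50+3 = 53
m=5,k=3: 5>3, total = 53+2 = 55
m=5,k=4: 5>4, total = 55+1 = 56
m=5,k=5: not 5>5, total = 56+4 = 60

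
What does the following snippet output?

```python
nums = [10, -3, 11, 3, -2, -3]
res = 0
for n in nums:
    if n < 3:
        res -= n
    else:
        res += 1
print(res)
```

11

n=10: not <3, res = 0+1 = 1
n=-3: <3, res = 1-(-3) = 4
n=11: not <3, res = 4+1 = 5
n=3: not <3, res = 5+1 = 6
n=-2: <3, res = 6-(-2) = 8
n=-3: <3, res = 8-(-3) = 11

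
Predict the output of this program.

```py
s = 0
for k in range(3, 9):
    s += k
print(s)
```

33

k=3: s = 0+3 = 3
k=4: s = 3+4 = 7
k=5: s = 7+5 = 12
k=6: s = 12+6 = 18
k=7: s = 18+7 = 25
k=8: s = 25+8 = 33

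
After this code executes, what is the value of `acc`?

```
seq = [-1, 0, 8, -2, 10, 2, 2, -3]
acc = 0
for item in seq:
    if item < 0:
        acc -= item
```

6

item=-1: <0, acc = 0-(-1) = 1
item=0: not <0
item=8: not <0
item=-2: <0, acc = 1-(-2) = 3
item=10: not <0
item=2: not <0
item=2: not <0
item=-3: <0, acc = 3-(-3) = 6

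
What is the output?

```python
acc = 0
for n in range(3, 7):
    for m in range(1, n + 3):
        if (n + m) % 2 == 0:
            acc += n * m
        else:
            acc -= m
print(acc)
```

232

n=3,m=1: even sum, acc = 0+3 = 3
n=3,m=2: odd sum, acc = 3-2 = 1
n=3,m=3: even sum, acc = 1+9 = 10
n=3,m=4: odd sum, acc = 10-4 = 6
n=3,m=5: even sum, acc = 6+15 = 21
n=4,m=1: odd sum, acc = 21-1 = 20
n=4,m=2: even sum, acc = 20+8 = 28
n=4,m=3: odd sum, acc = 28-3 = 25
n=4,m=4: even sum, acc = 25+16 = 41
n=4,m=5: odd sum, acc = 41-5 = 36
n=4,m=6: even sum, acc = 36+24 = 60
n=5,m=1: even sum, acc = 60+5 = 65
n=5,m=2: odd sum, acc = 65-2 = 63
n=5,m=3: even sum, acc = 63+15 = 78
n=5,m=4: odd sum, acc = 78-4 = 74
n=5,m=5: even sum, acc = 74+25 = 99
n=5,m=6: odd sum, acc = 99-6 = 93
n=5,m=7: even sum, acc = 93+35 = 128
n=6,m=1: odd sum, acc = 128-1 = 127
n=6,m=2: even sum, acc = 127+12 = 139
n=6,m=3: odd sum, acc = 139-3 = 136
n=6,m=4: even sum, acc = 136+24 = 160
n=6,m=5: odd sum, acc = 160-5 = 155
n=6,m=6: even sum, acc = 155+36 = 191
n=6,m=7: odd sum, acc = 191-7 = 184
n=6,m=8: even sum, acc = 184+48 = 232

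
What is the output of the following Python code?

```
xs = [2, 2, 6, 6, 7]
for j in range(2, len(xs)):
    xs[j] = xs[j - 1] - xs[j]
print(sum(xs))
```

j=2: xs[2] = 2-6 = -4 → [2, 2, -4, 6, 7]
j=3: xs[3] = (-4)-6 = -10 → [2, 2, -4, -10, 7]
j=4: xs[4] = (-10)-7 = -17 → [2, 2, -4, -10, -17]
sum = -27

-27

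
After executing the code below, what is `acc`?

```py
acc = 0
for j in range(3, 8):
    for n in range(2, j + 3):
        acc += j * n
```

775

j=3,n=2: acc = 0+6 = 6
j=3,n=3: acc = 6+9 = 15
j=3,n=4: acc = 15+12 = 27
j=3,n=5: acc = 27+15 = 42
j=4,n=2: acc = 42+8 = 50
j=4,n=3: acc = 50+12 = 62
j=4,n=4: acc = 62+16 = 78
j=4,n=5: acc = 78+20 = 98
j=4,n=6: acc = 98+24 = 122
j=5,n=2: acc = 122+10 = 132
j=5,n=3: acc = 132+15 = 147
j=5,n=4: acc = 147+20 = 167
j=5,n=5: acc = 167+25 = 192
j=5,n=6: acc = 192+30 = 222
j=5,n=7: acc = 222+35 = 257
j=6,n=2: acc = 257+12 = 269
j=6,n=3: acc = 269+18 = 287
j=6,n=4: acc = 287+24 = 311
j=6,n=5: acc = 311+30 = 341
j=6,n=6: acc = 341+36 = 377
j=6,n=7: acc = 377+42 = 419
j=6,n=8: acc = 419+48 = 467
j=7,n=2: acc = 467+14 = 481
j=7,n=3: acc = 481+21 = 502
j=7,n=4: acc = 502+28 = 530
j=7,n=5: acc = 530+35 = 565
j=7,n=6: acc = 565+42 = 607
j=7,n=7: acc = 607+49 = 656
j=7,n=8: acc = 656+56 = 712
j=7,n=9: acc = 712+63 = 775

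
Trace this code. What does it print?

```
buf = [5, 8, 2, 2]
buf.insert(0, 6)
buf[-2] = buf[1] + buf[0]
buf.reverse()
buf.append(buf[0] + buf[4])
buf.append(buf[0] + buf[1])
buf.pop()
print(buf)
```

[2, 11, 8, 5, 6, 8]

insert 6 at 0 → [6, 5, 8, 2, 2]
buf[-2] = buf[1]+buf[0] = 5+6 = 11 → [6, 5, 8, 11, 2]
reverse → [2, 11, 8, 5, 6]
append buf[0]+buf[4] = 2+6 = 8 → [2, 11, 8, 5, 6, 8]
append buf[0]+buf[1] = 2+11 = 13 → [2, 11, 8, 5, 6, 8, 13]
pop() removes 13 → [2, 11, 8, 5, 6, 8]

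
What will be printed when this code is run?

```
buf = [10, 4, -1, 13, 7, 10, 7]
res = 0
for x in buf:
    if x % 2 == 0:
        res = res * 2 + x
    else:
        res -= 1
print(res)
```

x=10: even, res = 0*2+10 = 10
x=4: even, res = 10*2+4 = 24
x=-1: not even, res = 24-1 = 23
x=13: not even, res = 23-1 = 22
x=7: not even, res = 22-1 = 21
x=10: even, res = 21*2+10 = 52
x=7: not even, res = 52-1 = 51

51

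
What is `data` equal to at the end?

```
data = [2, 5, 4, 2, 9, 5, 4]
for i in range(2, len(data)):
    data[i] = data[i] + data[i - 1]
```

[2, 5, 9, 11, 20, 25, 29]

i=2: data[2] = 4+5 = 9 → [2, 5, 9, 2, 9, 5, 4]
i=3: data[3] = 2+9 = 11 → [2, 5, 9, 11, 9, 5, 4]
i=4: data[4] = 9+11 = 20 → [2, 5, 9, 11, 20, 5, 4]
i=5: data[5] = 5+20 = 25 → [2, 5, 9, 11, 20, 25, 4]
i=6: data[6] = 4+25 = 29 → [2, 5, 9, 11, 20, 25, 29]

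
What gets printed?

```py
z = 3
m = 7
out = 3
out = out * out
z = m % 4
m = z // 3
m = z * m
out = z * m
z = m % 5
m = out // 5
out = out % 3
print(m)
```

out = 3*3 = 9
z = 7%4 = 3
m = 3//3 = 1
m = 3*1 = 3
out = 3*3 = 9
z = 3%5 = 3
m = 9//5 = 1
out = 9%3 = 0

1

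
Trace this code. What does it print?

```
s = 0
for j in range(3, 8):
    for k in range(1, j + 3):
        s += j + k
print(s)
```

j=3,k=1: s = 0+4 = 4
j=3,k=2: s = 4+5 = 9
j=3,k=3: s = 9+6 = 15
j=3,k=4: s = 15+7 = 22
j=3,k=5: s = 22+8 = 30
j=4,k=1: s = 30+5 = 35
j=4,k=2: s = 35+6 = 41
j=4,k=3: s = 41+7 = 48
j=4,k=4: s = 48+8 = 56
j=4,k=5: s = 56+9 = 65
j=4,k=6: s = 65+10 = 75
j=5,k=1: s = 75+6 = 81
j=5,k=2: s = 81+7 = 88
j=5,k=3: s = 88+8 = 96
j=5,k=4: s = 96+9 = 105
j=5,k=5: s = 105+10 = 115
j=5,k=6: s = 115+11 = 126
j=5,k=7: s = 126+12 = 138
j=6,k=1: s = 138+7 = 145
j=6,k=2: s = 145+8 = 153
j=6,k=3: s = 153+9 = 162
j=6,k=4: s = 162+10 = 172
j=6,k=5: s = 172+11 = 183
j=6,k=6: s = 183+12 = 195
j=6,k=7: s = 195+13 = 208
j=6,k=8: s = 208+14 = 222
j=7,k=1: s = 222+8 = 230
j=7,k=2: s = 230+9 = 239
j=7,k=3: s = 239+10 = 249
j=7,k=4: s = 249+11 = 260
j=7,k=5: s = 260+12 = 272
j=7,k=6: s = 272+13 = 285
j=7,k=7: s = 285+14 = 299
j=7,k=8: s = 299+15 = 314
j=7,k=9: s = 314+16 = 330

330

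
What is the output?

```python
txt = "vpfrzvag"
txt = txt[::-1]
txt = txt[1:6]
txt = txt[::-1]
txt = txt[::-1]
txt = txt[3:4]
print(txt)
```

r

reverse → 'gavzrfpv'
slice [1:6] → 'avzrf'
reverse → 'frzva'
reverse → 'avzrf'
slice [3:4] → 'r'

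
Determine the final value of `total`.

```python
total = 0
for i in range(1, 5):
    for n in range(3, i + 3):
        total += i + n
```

i=1,n=3: total = 0+4 = 4
i=2,n=3: total = 4+5 = 9
i=2,n=4: total = 9+6 = 15
i=3,n=3: total = 15+6 = 21
i=3,n=4: total = 21+7 = 28
i=3,n=5: total = 28+8 = 36
i=4,n=3: total = 36+7 = 43
i=4,n=4: total = 43+8 = 51
i=4,n=5: total = 51+9 = 60
i=4,n=6: total = 60+10 = 70

70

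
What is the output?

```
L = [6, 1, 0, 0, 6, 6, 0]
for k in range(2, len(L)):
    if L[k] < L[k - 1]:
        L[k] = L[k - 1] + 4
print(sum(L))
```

k=2: 0<1, L[2] = 1+4 = 5 → [6, 1, 5, 0, 6, 6, 0]
k=3: 0<5, L[3] = 5+4 = 9 → [6, 1, 5, 9, 6, 6, 0]
k=4: 6<9, L[4] = 9+4 = 13 → [6, 1, 5, 9, 13, 6, 0]
k=5: 6<13, L[5] = 13+4 = 17 → [6, 1, 5, 9, 13, 17, 0]
k=6: 0<17, L[6] = 17+4 = 21 → [6, 1, 5, 9, 13, 17, 21]
sum = 72

72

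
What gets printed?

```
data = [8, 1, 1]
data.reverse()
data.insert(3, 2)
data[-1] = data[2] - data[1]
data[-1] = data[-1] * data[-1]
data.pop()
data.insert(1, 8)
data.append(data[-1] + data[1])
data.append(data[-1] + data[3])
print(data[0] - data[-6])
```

reverse → [1, 1, 8]
insert 2 at 3 → [1, 1, 8, 2]
data[-1] = data[2]-data[1] = 8-1 = 7 → [1, 1, 8, 7]
data[-1] = data[-1]*data[-1] = 7*7 = 49 → [1, 1, 8, 49]
pop() removes 49 → [1, 1, 8]
insert 8 at 1 → [1, 8, 1, 8]
append data[-1]+data[1] = 8+8 = 16 → [1, 8, 1, 8, 16]
append data[-1]+data[3] = 16+8 = 24 → [1, 8, 1, 8, 16, 24]
data[0]-data[-6] = 1-1 = 0

0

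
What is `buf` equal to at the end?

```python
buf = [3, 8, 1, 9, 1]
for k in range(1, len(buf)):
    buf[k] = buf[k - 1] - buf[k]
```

[3, -5, -6, -15, -16]

k=1: buf[1] = 3-8 = -5 → [3, -5, 1, 9, 1]
k=2: buf[2] = (-5)-1 = -6 → [3, -5, -6, 9, 1]
k=3: buf[3] = (-6)-9 = -15 → [3, -5, -6, -15, 1]
k=4: buf[4] = (-15)-1 = -16 → [3, -5, -6, -15, -16]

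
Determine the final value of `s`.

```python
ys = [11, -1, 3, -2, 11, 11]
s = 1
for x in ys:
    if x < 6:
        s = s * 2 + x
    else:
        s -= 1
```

x=11: not <6, s = 1-1 = 0
x=-1: <6, s = 0*2+(-1) = -1
x=3: <6, s = (-1)*2+3 = 1
x=-2: <6, s = 1*2+(-2) = 0
x=11: not <6, s = 0-1 = -1
x=11: not <6, s = (-1)-1 = -2

-2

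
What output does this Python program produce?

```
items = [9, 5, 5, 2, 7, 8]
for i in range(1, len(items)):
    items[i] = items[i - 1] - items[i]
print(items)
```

i=1: items[1] = 9-5 = 4 → [9, 4, 5, 2, 7, 8]
i=2: items[2] = 4-5 = -1 → [9, 4, -1, 2, 7, 8]
i=3: items[3] = (-1)-2 = -3 → [9, 4, -1, -3, 7, 8]
i=4: items[4] = (-3)-7 = -10 → [9, 4, -1, -3, -10, 8]
i=5: items[5] = (-10)-8 = -18 → [9, 4, -1, -3, -10, -18]

[9, 4, -1, -3, -10, -18]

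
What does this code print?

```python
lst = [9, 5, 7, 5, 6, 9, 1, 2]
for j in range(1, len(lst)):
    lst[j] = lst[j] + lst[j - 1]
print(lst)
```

j=1: lst[1] = 5+9 = 14 → [9, 14, 7, 5, 6, 9, 1, 2]
j=2: lst[2] = 7+14 = 21 → [9, 14, 21, 5, 6, 9, 1, 2]
j=3: lst[3] = 5+21 = 26 → [9, 14, 21, 26, 6, 9, 1, 2]
j=4: lst[4] = 6+26 = 32 → [9, 14, 21, 26, 32, 9, 1, 2]
j=5: lst[5] = 9+32 = 41 → [9, 14, 21, 26, 32, 41, 1, 2]
j=6: lst[6] = 1+41 = 42 → [9, 14, 21, 26, 32, 41, 42, 2]
j=7: lst[7] = 2+42 = 44 → [9, 14, 21, 26, 32, 41, 42, 44]

[9, 14, 21, 26, 32, 41, 42, 44]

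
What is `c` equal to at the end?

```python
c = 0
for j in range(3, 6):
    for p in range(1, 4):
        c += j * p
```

72

j=3,p=1: c = 0+3 = 3
j=3,p=2: c = 3+6 = 9
j=3,p=3: c = 9+9 = 18
j=4,p=1: c = 18+4 = 22
j=4,p=2: c = 22+8 = 30
j=4,p=3: c = 30+12 = 42
j=5,p=1: c = 42+5 = 47
j=5,p=2: c = 47+10 = 57
j=5,p=3: c = 57+15 = 72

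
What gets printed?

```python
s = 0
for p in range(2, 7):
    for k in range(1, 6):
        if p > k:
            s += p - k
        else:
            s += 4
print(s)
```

p=2,k=1: 2>1, s = 0+1 = 1
p=2,k=2: not 2>2, s = 1+4 = 5
p=2,k=3: not 2>3, s = 5+4 = 9
p=2,k=4: not 2>4, s = 9+4 = 13
p=2,k=5: not 2>5, s = 13+4 = 17
p=3,k=1: 3>1, s = 17+2 = 19
p=3,k=2: 3>2, s = 19+1 = 20
p=3,k=3: not 3>3, s = 20+4 = 24
p=3,k=4: not 3>4, s = 24+4 = 28
p=3,k=5: not 3>5, s = 28+4 = 32
p=4,k=1: 4>1, s = 32+3 = 35
p=4,k=2: 4>2, s = 35+2 = 37
p=4,k=3: 4>3, s = 37+1 = 38
p=4,k=4: not 4>4, s = 38+4 = 42
p=4,k=5: not 4>5, s = 42+4 = 46
p=5,k=1: 5>1, s = 46+4 = 50
p=5,k=2: 5>2, s = 50+3 = 53
p=5,k=3: 5>3, s = 53+2 = 55
p=5,k=4: 5>4, s = 55+1 = 56
p=5,k=5: not 5>5, s = 56+4 = 60
p=6,k=1: 6>1, s = 60+5 = 65
p=6,k=2: 6>2, s = 65+4 = 69
p=6,k=3: 6>3, s = 69+3 = 72
p=6,k=4: 6>4, s = 72+2 = 74
p=6,k=5: 6>5, s = 74+1 = 75

75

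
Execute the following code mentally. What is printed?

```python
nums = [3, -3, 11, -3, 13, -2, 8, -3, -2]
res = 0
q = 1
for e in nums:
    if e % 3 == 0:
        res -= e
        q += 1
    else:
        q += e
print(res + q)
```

39

e=3: %3==0, res = 0-3 = -3; q=2
e=-3: %3==0, res = (-3)-(-3) = 0; q=3
e=11: not %3==0; q=14
e=-3: %3==0, res = 0-(-3) = 3; q=15
e=13: not %3==0; q=28
e=-2: not %3==0; q=26
e=8: not %3==0; q=34
e=-3: %3==0, res = 3-(-3) = 6; q=35
e=-2: not %3==0; q=33
res+q = 6+33 = 39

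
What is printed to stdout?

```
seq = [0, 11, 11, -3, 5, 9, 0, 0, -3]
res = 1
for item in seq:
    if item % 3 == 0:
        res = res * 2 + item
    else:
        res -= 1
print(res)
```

5

item=0: %3==0, res = 1*2+0 = 2
item=11: not %3==0, res = 2-1 = 1
item=11: not %3==0, res = 1-1 = 0
item=-3: %3==0, res = 0*2+(-3) = -3
item=5: not %3==0, res = (-3)-1 = -4
item=9: %3==0, res = (-4)*2+9 = 1
item=0: %3==0, res = 1*2+0 = 2
item=0: %3==0, res = 2*2+0 = 4
item=-3: %3==0, res = 4*2+(-3) = 5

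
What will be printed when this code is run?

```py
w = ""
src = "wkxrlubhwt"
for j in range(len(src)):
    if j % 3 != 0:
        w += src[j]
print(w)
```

j=0: skip
j=1: add 'k' → 'k'
j=2: add 'x' → 'kx'
j=3: skip
j=4: add 'l' → 'kxl'
j=5: add 'u' → 'kxlu'
j=6: skip
j=7: add 'h' → 'kxluh'
j=8: add 'w' → 'kxluhw'
j=9: skip

kxluhw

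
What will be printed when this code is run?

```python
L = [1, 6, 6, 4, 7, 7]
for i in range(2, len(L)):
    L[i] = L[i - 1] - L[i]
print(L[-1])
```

i=2: L[2] = 6-6 = 0 → [1, 6, 0, 4, 7, 7]
i=3: L[3] = 0-4 = -4 → [1, 6, 0, -4, 7, 7]
i=4: L[4] = (-4)-7 = -11 → [1, 6, 0, -4, -11, 7]
i=5: L[5] = (-11)-7 = -18 → [1, 6, 0, -4, -11, -18]

-18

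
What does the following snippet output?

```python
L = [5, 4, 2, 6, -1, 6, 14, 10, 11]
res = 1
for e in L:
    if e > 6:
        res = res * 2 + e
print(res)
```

e=5: not >6
e=4: not >6
e=2: not >6
e=6: not >6
e=-1: not >6
e=6: not >6
e=14: >6, res = 1*2+14 = 16
e=10: >6, res = 16*2+10 = 42
e=11: >6, res = 42*2+11 = 95

95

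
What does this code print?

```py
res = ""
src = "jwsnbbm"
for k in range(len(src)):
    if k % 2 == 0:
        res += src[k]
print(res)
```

k=0: add 'j' → 'j'
k=1: skip
k=2: add 's' → 'js'
k=3: skip
k=4: add 'b' → 'jsb'
k=5: skip
k=6: add 'm' → 'jsbm'

jsbm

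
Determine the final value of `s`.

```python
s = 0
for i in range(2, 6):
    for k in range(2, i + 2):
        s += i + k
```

i=2,k=2: s = 0+4 = 4
i=2,k=3: s = 4+5 = 9
i=3,k=2: s = 9+5 = 14
i=3,k=3: s = 14+6 = 20
i=3,k=4: s = 20+7 = 27
i=4,k=2: s = 27+6 = 33
i=4,k=3: s = 33+7 = 40
i=4,k=4: s = 40+8 = 48
i=4,k=5: s = 48+9 = 57
i=5,k=2: s = 57+7 = 64
i=5,k=3: s = 64+8 = 72
i=5,k=4: s = 72+9 = 81
i=5,k=5: s = 81+10 = 91
i=5,k=6: s = 91+11 = 102

102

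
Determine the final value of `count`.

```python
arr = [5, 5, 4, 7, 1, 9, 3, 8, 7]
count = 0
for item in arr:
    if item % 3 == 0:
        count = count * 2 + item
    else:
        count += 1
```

43

item=5: not %3==0, count = 0+1 = 1
item=5: not %3==0, count = 1+1 = 2
item=4: not %3==0, count = 2+1 = 3
item=7: not %3==0, count = 3+1 = 4
item=1: not %3==0, count = 4+1 = 5
item=9: %3==0, count = 5*2+9 = 19
item=3: %3==0, count = 19*2+3 = 41
item=8: not %3==0, count = 41+1 = 42
item=7: not %3==0, count = 42+1 = 43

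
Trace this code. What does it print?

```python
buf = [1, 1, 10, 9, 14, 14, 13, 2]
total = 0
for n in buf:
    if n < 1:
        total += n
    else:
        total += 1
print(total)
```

8

n=1: not <1, total = 0+1 = 1
n=1: not <1, total = 1+1 = 2
n=10: not <1, total = 2+1 = 3
n=9: not <1, total = 3+1 = 4
n=14: not <1, total = 4+1 = 5
n=14: not <1, total = 5+1 = 6
n=13: not <1, total = 6+1 = 7
n=2: not <1, total = 7+1 = 8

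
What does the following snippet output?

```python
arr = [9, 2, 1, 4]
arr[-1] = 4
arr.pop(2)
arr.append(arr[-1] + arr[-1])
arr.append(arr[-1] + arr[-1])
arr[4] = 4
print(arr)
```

arr[-1] = 4 → [9, 2, 1, 4]
pop(2) removes 1 → [9, 2, 4]
append arr[-1]+arr[-1] = 4+4 = 8 → [9, 2, 4, 8]
append arr[-1]+arr[-1] = 8+8 = 16 → [9, 2, 4, 8, 16]
arr[4] = 4 → [9, 2, 4, 8, 4]

[9, 2, 4, 8, 4]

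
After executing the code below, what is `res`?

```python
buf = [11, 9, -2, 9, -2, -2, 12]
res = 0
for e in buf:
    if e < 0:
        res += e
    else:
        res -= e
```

e=11: not <0, res = 0-11 = -11
e=9: not <0, res = (-11)-9 = -20
e=-2: <0, res = (-20)+(-2) = -22
e=9: not <0, res = (-22)-9 = -31
e=-2: <0, res = (-31)+(-2) = -33
e=-2: <0, res = (-33)+(-2) = -35
e=12: not <0, res = (-35)-12 = -47

-47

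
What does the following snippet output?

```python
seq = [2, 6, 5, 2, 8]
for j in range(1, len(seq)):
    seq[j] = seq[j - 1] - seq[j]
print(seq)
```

j=1: seq[1] = 2-6 = -4 → [2, -4, 5, 2, 8]
j=2: seq[2] = (-4)-5 = -9 → [2, -4, -9, 2, 8]
j=3: seq[3] = (-9)-2 = -11 → [2, -4, -9, -11, 8]
j=4: seq[4] = (-11)-8 = -19 → [2, -4, -9, -11, -19]

[2, -4, -9, -11, -19]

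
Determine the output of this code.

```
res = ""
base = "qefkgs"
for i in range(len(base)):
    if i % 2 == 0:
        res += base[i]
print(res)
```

i=0: add 'q' → 'q'
i=1: skip
i=2: add 'f' → 'qf'
i=3: skip
i=4: add 'g' → 'qfg'
i=5: skip

qfg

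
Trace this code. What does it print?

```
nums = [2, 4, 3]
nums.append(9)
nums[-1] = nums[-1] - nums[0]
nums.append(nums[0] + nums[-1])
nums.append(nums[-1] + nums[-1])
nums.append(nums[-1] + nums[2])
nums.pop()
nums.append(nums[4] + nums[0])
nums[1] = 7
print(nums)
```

[2, 7, 3, 7, 9, 18, 11]

append 9 → [2, 4, 3, 9]
nums[-1] = nums[-1]-nums[0] = 9-2 = 7 → [2, 4, 3, 7]
append nums[0]+nums[-1] = 2+7 = 9 → [2, 4, 3, 7, 9]
append nums[-1]+nums[-1] = 9+9 = 18 → [2, 4, 3, 7, 9, 18]
append nums[-1]+nums[2] = 18+3 = 21 → [2, 4, 3, 7, 9, 18, 21]
pop() removes 21 → [2, 4, 3, 7, 9, 18]
append nums[4]+nums[0] = 9+2 = 11 → [2, 4, 3, 7, 9, 18, 11]
nums[1] = 7 → [2, 7, 3, 7, 9, 18, 11]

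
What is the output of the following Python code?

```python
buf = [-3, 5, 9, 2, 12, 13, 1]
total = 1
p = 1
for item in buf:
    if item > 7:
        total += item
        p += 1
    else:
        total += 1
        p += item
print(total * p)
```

item=-3: not >7, total = 1+1 = 2; p=-2
item=5: not >7, total = 2+1 = 3; p=3
item=9: >7, total = 3+9 = 12; p=4
item=2: not >7, total = 12+1 = 13; p=6
item=12: >7, total = 13+12 = 25; p=7
item=13: >7, total = 25+13 = 38; p=8
item=1: not >7, total = 38+1 = 39; p=9
total*p = 39*9 = 351

351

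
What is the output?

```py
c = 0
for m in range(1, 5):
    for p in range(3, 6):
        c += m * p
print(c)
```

120

m=1,p=3: c = 0+3 = 3
m=1,p=4: c = 3+4 = 7
m=1,p=5: c = 7+5 = 12
m=2,p=3: c = 12+6 = 18
m=2,p=4: c = 18+8 = 26
m=2,p=5: c = 26+10 = 36
m=3,p=3: c = 36+9 = 45
m=3,p=4: c = 45+12 = 57
m=3,p=5: c = 57+15 = 72
m=4,p=3: c = 72+12 = 84
m=4,p=4: c = 84+16 = 100
m=4,p=5: c = 100+20 = 120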